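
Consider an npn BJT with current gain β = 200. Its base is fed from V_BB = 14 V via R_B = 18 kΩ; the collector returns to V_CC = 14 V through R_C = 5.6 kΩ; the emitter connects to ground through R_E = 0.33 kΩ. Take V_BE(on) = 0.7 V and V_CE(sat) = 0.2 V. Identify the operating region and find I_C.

saturation; I_C ≈ 2.3 mA

Assume active: I_B = (14 − 0.7)/(18 + 201×0.33) = 0.158 mA, I_C = β·I_B = 31.5 mA.
Then V_CE = 14 − 31.5×5.6 − 31.7×0.33 = -173 V < 0.2 V — the active assumption fails.
Re-solve with V_CE = 0.2 V. KCL at the emitter: V_E/R_E = (V_BB−0.7−V_E)/R_B + (V_CC−0.2−V_E)/R_C, giving V_E = 0.981 V.
I_C = (V_CC − 0.2 − V_E)/R_C = (13.8 − 0.981)/5.6 = 2.29 mA.
Check: I_B = (13.3 − 0.981)/18 = 0.684 mA, and β·I_B = 137 mA > I_C, confirming saturation.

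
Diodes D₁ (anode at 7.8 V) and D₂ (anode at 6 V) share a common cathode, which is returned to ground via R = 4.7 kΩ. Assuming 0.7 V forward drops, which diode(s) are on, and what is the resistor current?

Assume both conduct. Then node N would need to be at both 7.8−0.7 = 7.1 V and 6−0.7 = 5.3 V, which is impossible.
Assume only D₁ conducts: V_N = 7.8 − 0.7 = 7.1 V, so I_R = 7.1/4.7 = 1.51 mA.
Check D₂: its anode-to-cathode voltage is 6 − 7.1 = -1.1 V < 0.7 V, so it is off. The assumption is consistent.

Only D₁ conducts; I_R ≈ 1.5 mA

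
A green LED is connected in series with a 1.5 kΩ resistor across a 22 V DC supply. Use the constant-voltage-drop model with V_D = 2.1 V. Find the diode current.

I ≈ 13 mA

KVL around the loop: 22 = V_D + I·R = 2.1 + I × 1.5 kΩ.
So I = (22 − 2.1) / 1.5 kΩ = 19.9 / 1.5 = 13.3 mA.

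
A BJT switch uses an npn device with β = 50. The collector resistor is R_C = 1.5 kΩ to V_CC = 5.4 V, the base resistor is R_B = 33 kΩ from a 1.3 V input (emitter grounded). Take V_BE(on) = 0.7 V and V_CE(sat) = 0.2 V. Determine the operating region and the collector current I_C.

Assume active. Base-emitter loop: I_B = (V_BB − V_BE)/R_B = (1.3 − 0.7)/33 = 0.0182 mA.
I_C = β·I_B = 50×0.0182 = 0.909 mA.
V_CE = V_CC − I_C·R_C = 5.4 − 0.909×1.5 = 4.04 V > V_CE(sat), so the active-region assumption holds.

active; I_C ≈ 0.91 mA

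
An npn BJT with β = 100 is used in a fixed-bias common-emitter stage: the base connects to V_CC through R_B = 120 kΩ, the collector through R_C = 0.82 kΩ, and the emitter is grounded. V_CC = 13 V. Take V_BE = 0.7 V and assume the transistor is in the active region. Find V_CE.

V_CE ≈ 4.6 V

Base loop: V_CC = I_B·R_B + V_BE, so I_B = (13 − 0.7)/120 kΩ = 0.103 mA.
In the active region I_C = β·I_B = 100 × 0.103 = 10.2 mA.
Collector loop: V_CE = V_CC − I_C·R_C = 13 − 10.2×0.82 = 4.6 V.
Since V_CE = 4.6 V > V_CE(sat) ≈ 0.2 V, the transistor is in the active region as assumed.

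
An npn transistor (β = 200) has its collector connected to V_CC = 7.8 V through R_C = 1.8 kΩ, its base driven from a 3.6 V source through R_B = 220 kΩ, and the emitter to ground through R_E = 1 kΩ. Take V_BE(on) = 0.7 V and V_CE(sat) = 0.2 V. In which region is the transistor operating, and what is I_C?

Assume active. Base-emitter loop: I_B = (V_BB − V_BE)/(R_B + (β+1)R_E) = (3.6 − 0.7)/(220 + 201×1) = 0.00689 mA.
I_C = β·I_B = 200×0.00689 = 1.38 mA.
V_CE = V_CC − I_C·R_C − I_E·R_E = 7.8 − 1.38×1.8 − 1.38×1 = 3.94 V > V_CE(sat), so the active-region assumption holds.

active; I_C ≈ 1.4 mA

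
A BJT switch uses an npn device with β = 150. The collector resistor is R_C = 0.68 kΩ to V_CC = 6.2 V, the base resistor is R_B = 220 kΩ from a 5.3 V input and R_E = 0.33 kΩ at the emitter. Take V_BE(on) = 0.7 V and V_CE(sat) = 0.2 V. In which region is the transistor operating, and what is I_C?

Assume active. Base-emitter loop: I_B = (V_BB − V_BE)/(R_B + (β+1)R_E) = (5.3 − 0.7)/(220 + 151×0.33) = 0.017 mA.
I_C = β·I_B = 150×0.017 = 2.56 mA.
V_CE = V_CC − I_C·R_C − I_E·R_E = 6.2 − 2.56×0.68 − 2.57×0.33 = 3.61 V > V_CE(sat), so the active-region assumption holds.

active; I_C ≈ 2.6 mA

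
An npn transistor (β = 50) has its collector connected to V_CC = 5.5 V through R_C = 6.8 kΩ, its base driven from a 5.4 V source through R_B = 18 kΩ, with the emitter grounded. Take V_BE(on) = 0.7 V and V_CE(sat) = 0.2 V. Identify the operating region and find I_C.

Assume active: I_B = (5.4 − 0.7)/18 = 0.261 mA, giving I_C = β·I_B = 13.1 mA.
But then V_CE = 5.5 − 13.1×6.8 = -83.3 V < V_CE(sat) = 0.2 V — impossible in the active region.
So the transistor is saturated. With V_CE = 0.2 V, I_C = (V_CC − 0.2)/R_C = 5.3/6.8 = 0.779 mA.
Check: β·I_B = 13.1 mA > I_C = 0.779 mA, confirming saturation.

saturation; I_C ≈ 0.78 mA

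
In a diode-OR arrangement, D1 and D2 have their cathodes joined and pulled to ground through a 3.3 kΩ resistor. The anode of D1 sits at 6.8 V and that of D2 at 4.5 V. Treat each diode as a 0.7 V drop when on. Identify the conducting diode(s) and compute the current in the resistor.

Only D1 conducts; I_R ≈ 1.8 mA

Assume both conduct. Then node N would need to be at both 6.8−0.7 = 6.1 V and 4.5−0.7 = 3.8 V, which is impossible.
Assume only D1 conducts: V_N = 6.8 − 0.7 = 6.1 V, so I_R = 6.1/3.3 = 1.85 mA.
Check D2: its anode-to-cathode voltage is 4.5 − 6.1 = -1.6 V < 0.7 V, so it is off. The assumption is consistent.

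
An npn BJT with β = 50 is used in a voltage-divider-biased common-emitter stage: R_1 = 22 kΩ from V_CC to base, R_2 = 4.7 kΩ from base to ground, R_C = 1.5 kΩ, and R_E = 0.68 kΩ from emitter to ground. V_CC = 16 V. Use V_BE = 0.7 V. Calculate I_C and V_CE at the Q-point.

I_C ≈ 2.7 mA, V_CE ≈ 10 V

Thevenize the base divider: V_Th = V_CC·R_2/(R_1+R_2) = 16×4.7/26.7 = 2.82 V, R_Th = R_1‖R_2 = 3.87 kΩ.
Base-emitter loop: V_Th = I_B·R_Th + V_BE + (β+1)I_B·R_E, so I_B = (2.82 − 0.7) / (3.87 + 51×0.68) = 0.0549 mA.
I_C = β·I_B = 50×0.0549 = 2.74 mA, and I_E = (β+1)I_B = 2.8 mA.
V_CE = V_CC − I_C·R_C − I_E·R_E = 16 − 2.74×1.5 − 2.8×0.68 = 9.98 V.
V_CE = 9.98 V > 0.2 V confirms active-region operation.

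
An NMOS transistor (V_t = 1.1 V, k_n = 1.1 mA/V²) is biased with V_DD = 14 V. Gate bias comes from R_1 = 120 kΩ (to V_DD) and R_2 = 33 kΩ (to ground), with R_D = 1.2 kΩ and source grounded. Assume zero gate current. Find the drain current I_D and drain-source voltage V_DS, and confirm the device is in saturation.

I_D ≈ 2 mA, V_DS ≈ 12 V

V_G = V_DD·R_2/(R_1+R_2) = 14×33/153 = 3.02 V. With the source grounded, V_GS = V_G = 3.02 V.
Assume saturation: I_D = (k_n/2)(V_GS − V_t)² = (1.1/2)×(3.02 − 1.1)² = 0.55×1.92² = 2.03 mA.
V_DS = V_DD − I_D·R_D = 14 − 2.03×1.2 = 11.6 V.
Saturation requires V_DS ≥ V_GS − V_t = 1.92 V; 11.6 ≥ 1.92 ✓.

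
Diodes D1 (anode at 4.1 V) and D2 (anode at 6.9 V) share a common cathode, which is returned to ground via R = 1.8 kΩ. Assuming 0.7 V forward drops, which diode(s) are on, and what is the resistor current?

Assume both conduct. Then node N would need to be at both 4.1−0.7 = 3.4 V and 6.9−0.7 = 6.2 V, which is impossible.
Assume only D2 conducts: V_N = 6.9 − 0.7 = 6.2 V, so I_R = 6.2/1.8 = 3.44 mA.
Check D1: its anode-to-cathode voltage is 4.1 − 6.2 = -2.1 V < 0.7 V, so it is off. The assumption is consistent.

Only D2 conducts; I_R ≈ 3.4 mA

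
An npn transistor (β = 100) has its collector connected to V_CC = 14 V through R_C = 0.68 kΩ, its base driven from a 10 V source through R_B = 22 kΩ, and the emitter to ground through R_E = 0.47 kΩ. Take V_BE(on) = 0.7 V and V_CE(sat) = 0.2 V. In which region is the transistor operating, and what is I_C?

saturation; I_C ≈ 12 mA

Assume active: I_B = (10 − 0.7)/(22 + 101×0.47) = 0.134 mA, I_C = β·I_B = 13.4 mA.
Then V_CE = 14 − 13.4×0.68 − 13.5×0.47 = -1.46 V < 0.2 V — the active assumption fails.
Re-solve with V_CE = 0.2 V. KCL at the emitter: V_E/R_E = (V_BB−0.7−V_E)/R_B + (V_CC−0.2−V_E)/R_C, giving V_E = 5.69 V.
I_C = (V_CC − 0.2 − V_E)/R_C = (13.8 − 5.69)/0.68 = 11.9 mA.
Check: I_B = (9.3 − 5.69)/22 = 0.164 mA, and β·I_B = 16.4 mA > I_C, confirming saturation.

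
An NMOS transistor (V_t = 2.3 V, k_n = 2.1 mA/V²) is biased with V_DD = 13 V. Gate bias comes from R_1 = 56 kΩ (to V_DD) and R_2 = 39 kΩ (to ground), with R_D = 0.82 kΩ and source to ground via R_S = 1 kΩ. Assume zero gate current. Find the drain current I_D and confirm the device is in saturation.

I_D ≈ 1.7 mA

V_G = V_DD·R_2/(R_1+R_2) = 13×39/95 = 5.34 V.
Assume saturation: I_D = (k_n/2)(V_GS − V_t)² with V_GS = V_G − I_D·R_S = 5.34 − 1·I_D.
Substituting gives 1.05·I_D² − 7.38·I_D + 9.68 = 0, with roots I_D = 1.75 or 5.28 mA.
The root I_D = 5.28 mA gives V_GS = 0.0577 V ≤ V_t, so take I_D = 1.75 mA.
Then V_GS = 3.59 V and V_DS = V_DD − I_D(R_D+R_S) = 13 − 1.75×1.82 = 9.82 V.
Saturation requires V_DS ≥ V_GS − V_t = 1.29 V; 9.82 ≥ 1.29 ✓.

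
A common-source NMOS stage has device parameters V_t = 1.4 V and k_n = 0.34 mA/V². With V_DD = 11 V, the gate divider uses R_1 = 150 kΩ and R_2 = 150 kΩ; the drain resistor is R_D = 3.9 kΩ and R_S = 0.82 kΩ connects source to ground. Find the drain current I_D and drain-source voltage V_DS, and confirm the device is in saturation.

V_G = V_DD·R_2/(R_1+R_2) = 11×150/300 = 5.5 V.
Assume saturation: I_D = (k_n/2)(V_GS − V_t)² with V_GS = V_G − I_D·R_S = 5.5 − 0.82·I_D.
Substituting gives 0.114·I_D² − 2.14·I_D + 2.86 = 0, with roots I_D = 1.44 or 17.3 mA.
The root I_D = 17.3 mA gives V_GS = -8.69 V ≤ V_t, so take I_D = 1.44 mA.
Then V_GS = 4.32 V and V_DS = V_DD − I_D(R_D+R_S) = 11 − 1.44×4.72 = 4.18 V.
Saturation requires V_DS ≥ V_GS − V_t = 2.92 V; 4.18 ≥ 2.92 ✓.

I_D ≈ 1.4 mA, V_DS ≈ 4.2 V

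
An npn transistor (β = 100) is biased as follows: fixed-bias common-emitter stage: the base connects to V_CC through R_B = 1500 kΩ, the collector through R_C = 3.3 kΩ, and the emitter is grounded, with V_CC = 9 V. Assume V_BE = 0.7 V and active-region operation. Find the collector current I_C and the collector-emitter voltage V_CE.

Base loop: V_CC = I_B·R_B + V_BE, so I_B = (9 − 0.7)/1500 kΩ = 0.00553 mA.
In the active region I_C = β·I_B = 100 × 0.00553 = 0.553 mA.
Collector loop: V_CE = V_CC − I_C·R_C = 9 − 0.553×3.3 = 7.17 V.
Since V_CE = 7.17 V > V_CE(sat) ≈ 0.2 V, the transistor is in the active region as assumed.

I_C ≈ 0.55 mA, V_CE ≈ 7.2 V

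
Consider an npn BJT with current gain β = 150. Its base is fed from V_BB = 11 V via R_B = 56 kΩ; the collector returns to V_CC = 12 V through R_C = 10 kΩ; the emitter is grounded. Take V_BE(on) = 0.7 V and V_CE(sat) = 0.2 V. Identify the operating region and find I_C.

Assume active: I_B = (11 − 0.7)/56 = 0.184 mA, giving I_C = β·I_B = 27.6 mA.
But then V_CE = 12 − 27.6×10 = -264 V < V_CE(sat) = 0.2 V — impossible in the active region.
So the transistor is saturated. With V_CE = 0.2 V, I_C = (V_CC − 0.2)/R_C = 11.8/10 = 1.18 mA.
Check: β·I_B = 27.6 mA > I_C = 1.18 mA, confirming saturation.

saturation; I_C ≈ 1.2 mA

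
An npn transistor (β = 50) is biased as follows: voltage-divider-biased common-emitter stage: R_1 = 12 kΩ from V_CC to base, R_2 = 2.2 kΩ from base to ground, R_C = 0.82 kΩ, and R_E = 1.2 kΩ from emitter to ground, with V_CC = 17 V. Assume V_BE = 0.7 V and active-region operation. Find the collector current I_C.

I_C ≈ 1.5 mA

Thevenize the base divider: V_Th = V_CC·R_2/(R_1+R_2) = 17×2.2/14.2 = 2.63 V, R_Th = R_1‖R_2 = 1.86 kΩ.
Base-emitter loop: V_Th = I_B·R_Th + V_BE + (β+1)I_B·R_E, so I_B = (2.63 − 0.7) / (1.86 + 51×1.2) = 0.0307 mA.
I_C = β·I_B = 50×0.0307 = 1.53 mA, and I_E = (β+1)I_B = 1.56 mA.
V_CE = V_CC − I_C·R_C − I_E·R_E = 17 − 1.53×0.82 − 1.56×1.2 = 13.9 V.
V_CE = 13.9 V > 0.2 V confirms active-region operation.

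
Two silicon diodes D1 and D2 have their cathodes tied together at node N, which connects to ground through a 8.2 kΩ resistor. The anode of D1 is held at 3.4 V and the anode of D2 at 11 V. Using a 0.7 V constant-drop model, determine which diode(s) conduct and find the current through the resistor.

Only D2 conducts; I_R ≈ 1.3 mA

Assume both conduct. Then node N would need to be at both 3.4−0.7 = 2.7 V and 11−0.7 = 10.3 V, which is impossible.
Assume only D2 conducts: V_N = 11 − 0.7 = 10.3 V, so I_R = 10.3/8.2 = 1.26 mA.
Check D1: its anode-to-cathode voltage is 3.4 − 10.3 = -6.9 V < 0.7 V, so it is off. The assumption is consistent.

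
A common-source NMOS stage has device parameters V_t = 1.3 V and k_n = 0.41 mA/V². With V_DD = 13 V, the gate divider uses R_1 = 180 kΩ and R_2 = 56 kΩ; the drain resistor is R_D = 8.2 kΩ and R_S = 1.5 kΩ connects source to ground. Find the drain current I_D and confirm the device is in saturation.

V_G = V_DD·R_2/(R_1+R_2) = 13×56/236 = 3.08 V.
Assume saturation: I_D = (k_n/2)(V_GS − V_t)² with V_GS = V_G − I_D·R_S = 3.08 − 1.5·I_D.
Substituting gives 0.461·I_D² − 2.1·I_D + 0.653 = 0, with roots I_D = 0.336 or 4.21 mA.
The root I_D = 4.21 mA gives V_GS = -3.23 V ≤ V_t, so take I_D = 0.336 mA.
Then V_GS = 2.58 V and V_DS = V_DD − I_D(R_D+R_S) = 13 − 0.336×9.7 = 9.74 V.
Saturation requires V_DS ≥ V_GS − V_t = 1.28 V; 9.74 ≥ 1.28 ✓.

I_D ≈ 0.34 mA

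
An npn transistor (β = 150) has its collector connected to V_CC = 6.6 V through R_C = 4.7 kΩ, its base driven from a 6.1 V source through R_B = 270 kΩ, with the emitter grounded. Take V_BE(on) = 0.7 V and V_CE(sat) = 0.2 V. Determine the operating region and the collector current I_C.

Assume active: I_B = (6.1 − 0.7)/270 = 0.02 mA, giving I_C = β·I_B = 3 mA.
But then V_CE = 6.6 − 3×4.7 = -7.5 V < V_CE(sat) = 0.2 V — impossible in the active region.
So the transistor is saturated. With V_CE = 0.2 V, I_C = (V_CC − 0.2)/R_C = 6.4/4.7 = 1.36 mA.
Check: β·I_B = 3 mA > I_C = 1.36 mA, confirming saturation.

saturation; I_C ≈ 1.4 mA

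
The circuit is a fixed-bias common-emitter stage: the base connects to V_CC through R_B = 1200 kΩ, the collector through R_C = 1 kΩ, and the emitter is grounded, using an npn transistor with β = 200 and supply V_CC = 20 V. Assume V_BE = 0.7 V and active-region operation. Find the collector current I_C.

Base loop: V_CC = I_B·R_B + V_BE, so I_B = (20 − 0.7)/1200 kΩ = 0.0161 mA.
In the active region I_C = β·I_B = 200 × 0.0161 = 3.22 mA.
Collector loop: V_CE = V_CC − I_C·R_C = 20 − 3.22×1 = 16.8 V.
Since V_CE = 16.8 V > V_CE(sat) ≈ 0.2 V, the transistor is in the active region as assumed.

I_C ≈ 3.2 mA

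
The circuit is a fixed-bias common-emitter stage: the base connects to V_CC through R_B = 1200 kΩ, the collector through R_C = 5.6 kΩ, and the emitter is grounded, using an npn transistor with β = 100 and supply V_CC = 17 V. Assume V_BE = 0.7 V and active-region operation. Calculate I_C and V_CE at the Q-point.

Base loop: V_CC = I_B·R_B + V_BE, so I_B = (17 − 0.7)/1200 kΩ = 0.0136 mA.
In the active region I_C = β·I_B = 100 × 0.0136 = 1.36 mA.
Collector loop: V_CE = V_CC − I_C·R_C = 17 − 1.36×5.6 = 9.39 V.
Since V_CE = 9.39 V > V_CE(sat) ≈ 0.2 V, the transistor is in the active region as assumed.

I_C ≈ 1.4 mA, V_CE ≈ 9.4 V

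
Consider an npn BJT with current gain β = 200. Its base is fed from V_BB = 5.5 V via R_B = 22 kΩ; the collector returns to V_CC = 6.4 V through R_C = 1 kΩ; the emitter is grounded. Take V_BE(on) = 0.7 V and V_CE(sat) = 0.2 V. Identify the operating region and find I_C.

saturation; I_C ≈ 6.2 mA

Assume active: I_B = (5.5 − 0.7)/22 = 0.218 mA, giving I_C = β·I_B = 43.6 mA.
But then V_CE = 6.4 − 43.6×1 = -37.2 V < V_CE(sat) = 0.2 V — impossible in the active region.
So the transistor is saturated. With V_CE = 0.2 V, I_C = (V_CC − 0.2)/R_C = 6.2/1 = 6.2 mA.
Check: β·I_B = 43.6 mA > I_C = 6.2 mA, confirming saturation.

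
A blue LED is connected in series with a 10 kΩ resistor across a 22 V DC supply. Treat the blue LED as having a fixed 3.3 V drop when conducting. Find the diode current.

KVL around the loop: 22 = V_D + I·R = 3.3 + I × 10 kΩ.
So I = (22 − 3.3) / 10 kΩ = 18.7 / 10 = 1.87 mA.

I ≈ 1.9 mA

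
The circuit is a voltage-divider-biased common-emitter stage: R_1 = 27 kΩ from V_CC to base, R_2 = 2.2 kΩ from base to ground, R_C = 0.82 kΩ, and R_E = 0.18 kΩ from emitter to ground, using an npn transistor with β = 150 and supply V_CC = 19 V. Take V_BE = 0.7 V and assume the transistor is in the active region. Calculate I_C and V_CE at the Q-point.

I_C ≈ 3.8 mA, V_CE ≈ 15 V

Thevenize the base divider: V_Th = V_CC·R_2/(R_1+R_2) = 19×2.2/29.2 = 1.43 V, R_Th = R_1‖R_2 = 2.03 kΩ.
Base-emitter loop: V_Th = I_B·R_Th + V_BE + (β+1)I_B·R_E, so I_B = (1.43 − 0.7) / (2.03 + 151×0.18) = 0.025 mA.
I_C = β·I_B = 150×0.025 = 3.76 mA, and I_E = (β+1)I_B = 3.78 mA.
V_CE = V_CC − I_C·R_C − I_E·R_E = 19 − 3.76×0.82 − 3.78×0.18 = 15.2 V.
V_CE = 15.2 V > 0.2 V confirms active-region operation.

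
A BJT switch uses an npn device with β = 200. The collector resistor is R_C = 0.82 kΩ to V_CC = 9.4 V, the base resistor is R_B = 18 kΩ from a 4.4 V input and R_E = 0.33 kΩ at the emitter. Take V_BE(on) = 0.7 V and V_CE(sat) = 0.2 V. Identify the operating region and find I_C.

Assume active: I_B = (4.4 − 0.7)/(18 + 201×0.33) = 0.0439 mA, I_C = β·I_B = 8.78 mA.
Then V_CE = 9.4 − 8.78×0.82 − 8.82×0.33 = -0.706 V < 0.2 V — the active assumption fails.
Re-solve with V_CE = 0.2 V. KCL at the emitter: V_E/R_E = (V_BB−0.7−V_E)/R_B + (V_CC−0.2−V_E)/R_C, giving V_E = 2.65 V.
I_C = (V_CC − 0.2 − V_E)/R_C = (9.2 − 2.65)/0.82 = 7.98 mA.
Check: I_B = (3.7 − 2.65)/18 = 0.0581 mA, and β·I_B = 11.6 mA > I_C, confirming saturation.

saturation; I_C ≈ 8 mA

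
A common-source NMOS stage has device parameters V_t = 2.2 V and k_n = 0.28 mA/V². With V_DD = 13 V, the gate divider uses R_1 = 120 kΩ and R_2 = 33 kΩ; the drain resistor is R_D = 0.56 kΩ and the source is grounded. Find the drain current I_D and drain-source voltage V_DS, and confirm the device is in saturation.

I_D ≈ 0.051 mA, V_DS ≈ 13 V

V_G = V_DD·R_2/(R_1+R_2) = 13×33/153 = 2.8 V. With the source grounded, V_GS = V_G = 2.8 V.
Assume saturation: I_D = (k_n/2)(V_GS − V_t)² = (0.28/2)×(2.8 − 2.2)² = 0.14×0.604² = 0.0511 mA.
V_DS = V_DD − I_D·R_D = 13 − 0.0511×0.56 = 13 V.
Saturation requires V_DS ≥ V_GS − V_t = 0.604 V; 13 ≥ 0.604 ✓.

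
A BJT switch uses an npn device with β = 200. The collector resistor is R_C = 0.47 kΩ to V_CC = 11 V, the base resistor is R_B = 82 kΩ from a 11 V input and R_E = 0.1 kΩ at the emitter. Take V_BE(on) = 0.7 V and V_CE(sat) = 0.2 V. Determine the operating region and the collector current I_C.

saturation; I_C ≈ 19 mA

Assume active: I_B = (11 − 0.7)/(82 + 201×0.1) = 0.101 mA, I_C = β·I_B = 20.2 mA.
Then V_CE = 11 − 20.2×0.47 − 20.3×0.1 = -0.511 V < 0.2 V — the active assumption fails.
Re-solve with V_CE = 0.2 V. KCL at the emitter: V_E/R_E = (V_BB−0.7−V_E)/R_B + (V_CC−0.2−V_E)/R_C, giving V_E = 1.9 V.
I_C = (V_CC − 0.2 − V_E)/R_C = (10.8 − 1.9)/0.47 = 18.9 mA.
Check: I_B = (10.3 − 1.9)/82 = 0.102 mA, and β·I_B = 20.5 mA > I_C, confirming saturation.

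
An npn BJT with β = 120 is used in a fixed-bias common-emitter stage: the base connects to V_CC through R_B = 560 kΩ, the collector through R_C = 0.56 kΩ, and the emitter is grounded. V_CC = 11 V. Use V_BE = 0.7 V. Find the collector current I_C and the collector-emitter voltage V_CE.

Base loop: V_CC = I_B·R_B + V_BE, so I_B = (11 − 0.7)/560 kΩ = 0.0184 mA.
In the active region I_C = β·I_B = 120 × 0.0184 = 2.21 mA.
Collector loop: V_CE = V_CC − I_C·R_C = 11 − 2.21×0.56 = 9.76 V.
Since V_CE = 9.76 V > V_CE(sat) ≈ 0.2 V, the transistor is in the active region as assumed.

I_C ≈ 2.2 mA, V_CE ≈ 9.8 V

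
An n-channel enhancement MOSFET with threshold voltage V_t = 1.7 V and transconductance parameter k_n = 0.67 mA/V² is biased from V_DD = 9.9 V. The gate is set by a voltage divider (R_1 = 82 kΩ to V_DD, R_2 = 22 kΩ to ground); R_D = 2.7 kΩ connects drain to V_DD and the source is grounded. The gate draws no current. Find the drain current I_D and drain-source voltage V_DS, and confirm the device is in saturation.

V_G = V_DD·R_2/(R_1+R_2) = 9.9×22/104 = 2.09 V. With the source grounded, V_GS = V_G = 2.09 V.
Assume saturation: I_D = (k_n/2)(V_GS − V_t)² = (0.67/2)×(2.09 − 1.7)² = 0.335×0.394² = 0.0521 mA.
V_DS = V_DD − I_D·R_D = 9.9 − 0.0521×2.7 = 9.76 V.
Saturation requires V_DS ≥ V_GS − V_t = 0.394 V; 9.76 ≥ 0.394 ✓.

I_D ≈ 0.052 mA, V_DS ≈ 9.8 V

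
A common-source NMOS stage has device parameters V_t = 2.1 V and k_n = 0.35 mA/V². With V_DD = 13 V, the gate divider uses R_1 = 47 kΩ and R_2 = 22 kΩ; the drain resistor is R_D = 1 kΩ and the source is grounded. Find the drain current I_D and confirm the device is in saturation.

V_G = V_DD·R_2/(R_1+R_2) = 13×22/69 = 4.14 V. With the source grounded, V_GS = V_G = 4.14 V.
Assume saturation: I_D = (k_n/2)(V_GS − V_t)² = (0.35/2)×(4.14 − 2.1)² = 0.175×2.04² = 0.732 mA.
V_DS = V_DD − I_D·R_D = 13 − 0.732×1 = 12.3 V.
Saturation requires V_DS ≥ V_GS − V_t = 2.04 V; 12.3 ≥ 2.04 ✓.

I_D ≈ 0.73 mA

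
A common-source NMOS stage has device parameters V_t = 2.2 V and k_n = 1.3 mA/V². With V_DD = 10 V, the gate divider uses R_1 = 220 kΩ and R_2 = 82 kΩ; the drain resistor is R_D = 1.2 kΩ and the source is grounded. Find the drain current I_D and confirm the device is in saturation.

I_D ≈ 0.17 mA

V_G = V_DD·R_2/(R_1+R_2) = 10×82/302 = 2.72 V. With the source grounded, V_GS = V_G = 2.72 V.
Assume saturation: I_D = (k_n/2)(V_GS − V_t)² = (1.3/2)×(2.72 − 2.2)² = 0.65×0.515² = 0.173 mA.
V_DS = V_DD − I_D·R_D = 10 − 0.173×1.2 = 9.79 V.
Saturation requires V_DS ≥ V_GS − V_t = 0.515 V; 9.79 ≥ 0.515 ✓.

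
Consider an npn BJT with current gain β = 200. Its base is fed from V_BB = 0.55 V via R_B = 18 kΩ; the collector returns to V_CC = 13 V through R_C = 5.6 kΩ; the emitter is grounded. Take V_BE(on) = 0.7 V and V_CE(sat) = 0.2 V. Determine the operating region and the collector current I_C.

cutoff; I_C ≈ 0

V_BB = 0.55 V ≤ V_BE(on) = 0.7 V, so the base-emitter junction is not forward biased.
The transistor is in cutoff: I_B = I_C = 0.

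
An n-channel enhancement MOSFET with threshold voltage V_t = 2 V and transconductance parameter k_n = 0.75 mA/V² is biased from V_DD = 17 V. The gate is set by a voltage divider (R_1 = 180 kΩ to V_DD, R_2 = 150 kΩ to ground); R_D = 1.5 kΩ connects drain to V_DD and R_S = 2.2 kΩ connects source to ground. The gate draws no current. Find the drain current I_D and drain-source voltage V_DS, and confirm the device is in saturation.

V_G = V_DD·R_2/(R_1+R_2) = 17×150/330 = 7.73 V.
Assume saturation: I_D = (k_n/2)(V_GS − V_t)² with V_GS = V_G − I_D·R_S = 7.73 − 2.2·I_D.
Substituting gives 1.82·I_D² − 10.5·I_D + 12.3 = 0, with roots I_D = 1.65 or 4.11 mA.
The root I_D = 4.11 mA gives V_GS = -1.31 V ≤ V_t, so take I_D = 1.65 mA.
Then V_GS = 4.1 V and V_DS = V_DD − I_D(R_D+R_S) = 17 − 1.65×3.7 = 10.9 V.
Saturation requires V_DS ≥ V_GS − V_t = 2.1 V; 10.9 ≥ 2.1 ✓.

I_D ≈ 1.6 mA, V_DS ≈ 11 V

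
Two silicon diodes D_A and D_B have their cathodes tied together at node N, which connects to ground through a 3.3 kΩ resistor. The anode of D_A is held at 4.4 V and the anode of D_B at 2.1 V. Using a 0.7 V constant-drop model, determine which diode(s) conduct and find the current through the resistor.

Assume both conduct. Then node N would need to be at both 4.4−0.7 = 3.7 V and 2.1−0.7 = 1.4 V, which is impossible.
Assume only D_A conducts: V_N = 4.4 − 0.7 = 3.7 V, so I_R = 3.7/3.3 = 1.12 mA.
Check D_B: its anode-to-cathode voltage is 2.1 − 3.7 = -1.6 V < 0.7 V, so it is off. The assumption is consistent.

Only D_A conducts; I_R ≈ 1.1 mA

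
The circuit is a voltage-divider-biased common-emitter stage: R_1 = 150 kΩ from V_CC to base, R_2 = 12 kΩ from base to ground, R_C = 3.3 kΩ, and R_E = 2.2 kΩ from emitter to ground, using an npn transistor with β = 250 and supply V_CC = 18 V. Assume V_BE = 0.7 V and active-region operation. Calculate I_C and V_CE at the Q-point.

Thevenize the base divider: V_Th = V_CC·R_2/(R_1+R_2) = 18×12/162 = 1.33 V, R_Th = R_1‖R_2 = 11.1 kΩ.
Base-emitter loop: V_Th = I_B·R_Th + V_BE + (β+1)I_B·R_E, so I_B = (1.33 − 0.7) / (11.1 + 251×2.2) = 0.00112 mA.
I_C = β·I_B = 250×0.00112 = 0.281 mA, and I_E = (β+1)I_B = 0.282 mA.
V_CE = V_CC − I_C·R_C − I_E·R_E = 18 − 0.281×3.3 − 0.282×2.2 = 16.5 V.
V_CE = 16.5 V > 0.2 V confirms active-region operation.

I_C ≈ 0.28 mA, V_CE ≈ 16 V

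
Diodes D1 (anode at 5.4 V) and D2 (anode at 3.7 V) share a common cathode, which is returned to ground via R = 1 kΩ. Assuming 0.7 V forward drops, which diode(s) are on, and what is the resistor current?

Only D1 conducts; I_R ≈ 4.7 mA

Assume both conduct. Then node N would need to be at both 5.4−0.7 = 4.7 V and 3.7−0.7 = 3 V, which is impossible.
Assume only D1 conducts: V_N = 5.4 − 0.7 = 4.7 V, so I_R = 4.7/1 = 4.7 mA.
Check D2: its anode-to-cathode voltage is 3.7 − 4.7 = -1 V < 0.7 V, so it is off. The assumption is consistent.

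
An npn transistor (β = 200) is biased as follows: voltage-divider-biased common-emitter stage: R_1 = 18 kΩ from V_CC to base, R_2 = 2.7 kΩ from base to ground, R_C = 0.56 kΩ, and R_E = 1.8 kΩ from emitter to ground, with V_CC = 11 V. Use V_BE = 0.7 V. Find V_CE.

V_CE ≈ 10 V

Thevenize the base divider: V_Th = V_CC·R_2/(R_1+R_2) = 11×2.7/20.7 = 1.43 V, R_Th = R_1‖R_2 = 2.35 kΩ.
Base-emitter loop: V_Th = I_B·R_Th + V_BE + (β+1)I_B·R_E, so I_B = (1.43 − 0.7) / (2.35 + 201×1.8) = 0.00202 mA.
I_C = β·I_B = 200×0.00202 = 0.404 mA, and I_E = (β+1)I_B = 0.406 mA.
V_CE = V_CC − I_C·R_C − I_E·R_E = 11 − 0.404×0.56 − 0.406×1.8 = 10 V.
V_CE = 10 V > 0.2 V confirms active-region operation.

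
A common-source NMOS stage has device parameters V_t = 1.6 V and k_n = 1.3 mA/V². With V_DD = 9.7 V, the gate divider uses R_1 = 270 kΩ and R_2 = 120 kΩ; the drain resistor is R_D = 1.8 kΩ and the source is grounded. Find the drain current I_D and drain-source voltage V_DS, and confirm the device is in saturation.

V_G = V_DD·R_2/(R_1+R_2) = 9.7×120/390 = 2.98 V. With the source grounded, V_GS = V_G = 2.98 V.
Assume saturation: I_D = (k_n/2)(V_GS − V_t)² = (1.3/2)×(2.98 − 1.6)² = 0.65×1.38² = 1.25 mA.
V_DS = V_DD − I_D·R_D = 9.7 − 1.25×1.8 = 7.46 V.
Saturation requires V_DS ≥ V_GS − V_t = 1.38 V; 7.46 ≥ 1.38 ✓.

I_D ≈ 1.2 mA, V_DS ≈ 7.5 V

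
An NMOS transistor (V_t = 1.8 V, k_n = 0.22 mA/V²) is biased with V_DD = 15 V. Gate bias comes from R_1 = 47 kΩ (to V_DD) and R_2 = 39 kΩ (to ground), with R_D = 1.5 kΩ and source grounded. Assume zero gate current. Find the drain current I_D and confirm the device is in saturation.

V_G = V_DD·R_2/(R_1+R_2) = 15×39/86 = 6.8 V. With the source grounded, V_GS = V_G = 6.8 V.
Assume saturation: I_D = (k_n/2)(V_GS − V_t)² = (0.22/2)×(6.8 − 1.8)² = 0.11×5² = 2.75 mA.
V_DS = V_DD − I_D·R_D = 15 − 2.75×1.5 = 10.9 V.
Saturation requires V_DS ≥ V_GS − V_t = 5 V; 10.9 ≥ 5 ✓.

I_D ≈ 2.8 mA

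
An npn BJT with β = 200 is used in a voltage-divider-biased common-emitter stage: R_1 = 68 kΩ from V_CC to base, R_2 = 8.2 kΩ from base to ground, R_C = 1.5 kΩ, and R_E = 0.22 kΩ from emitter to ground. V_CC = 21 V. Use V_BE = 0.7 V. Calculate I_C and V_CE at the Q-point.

Thevenize the base divider: V_Th = V_CC·R_2/(R_1+R_2) = 21×8.2/76.2 = 2.26 V, R_Th = R_1‖R_2 = 7.32 kΩ.
Base-emitter loop: V_Th = I_B·R_Th + V_BE + (β+1)I_B·R_E, so I_B = (2.26 − 0.7) / (7.32 + 201×0.22) = 0.0303 mA.
I_C = β·I_B = 200×0.0303 = 6.05 mA, and I_E = (β+1)I_B = 6.08 mA.
V_CE = V_CC − I_C·R_C − I_E·R_E = 21 − 6.05×1.5 − 6.08×0.22 = 10.6 V.
V_CE = 10.6 V > 0.2 V confirms active-region operation.

I_C ≈ 6.1 mA, V_CE ≈ 11 V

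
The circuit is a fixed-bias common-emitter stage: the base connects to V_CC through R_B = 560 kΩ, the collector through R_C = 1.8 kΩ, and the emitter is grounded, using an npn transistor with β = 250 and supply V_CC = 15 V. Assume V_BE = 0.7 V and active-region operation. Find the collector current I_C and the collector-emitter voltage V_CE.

I_C ≈ 6.4 mA, V_CE ≈ 3.5 V

Base loop: V_CC = I_B·R_B + V_BE, so I_B = (15 − 0.7)/560 kΩ = 0.0255 mA.
In the active region I_C = β·I_B = 250 × 0.0255 = 6.38 mA.
Collector loop: V_CE = V_CC − I_C·R_C = 15 − 6.38×1.8 = 3.51 V.
Since V_CE = 3.51 V > V_CE(sat) ≈ 0.2 V, the transistor is in the active region as assumed.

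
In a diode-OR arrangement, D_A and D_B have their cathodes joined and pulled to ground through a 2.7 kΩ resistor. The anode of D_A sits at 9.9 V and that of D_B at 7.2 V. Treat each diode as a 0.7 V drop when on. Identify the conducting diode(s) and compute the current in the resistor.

Assume both conduct. Then node N would need to be at both 9.9−0.7 = 9.2 V and 7.2−0.7 = 6.5 V, which is impossible.
Assume only D_A conducts: V_N = 9.9 − 0.7 = 9.2 V, so I_R = 9.2/2.7 = 3.41 mA.
Check D_B: its anode-to-cathode voltage is 7.2 − 9.2 = -2 V < 0.7 V, so it is off. The assumption is consistent.

Only D_A conducts; I_R ≈ 3.4 mA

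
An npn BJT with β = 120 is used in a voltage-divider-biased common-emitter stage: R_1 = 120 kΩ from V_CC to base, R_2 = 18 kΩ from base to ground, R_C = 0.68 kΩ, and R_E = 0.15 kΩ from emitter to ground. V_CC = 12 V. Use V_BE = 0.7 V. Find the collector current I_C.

Thevenize the base divider: V_Th = V_CC·R_2/(R_1+R_2) = 12×18/138 = 1.57 V, R_Th = R_1‖R_2 = 15.7 kΩ.
Base-emitter loop: V_Th = I_B·R_Th + V_BE + (β+1)I_B·R_E, so I_B = (1.57 − 0.7) / (15.7 + 121×0.15) = 0.0256 mA.
I_C = β·I_B = 120×0.0256 = 3.07 mA, and I_E = (β+1)I_B = 3.1 mA.
V_CE = V_CC − I_C·R_C − I_E·R_E = 12 − 3.07×0.68 − 3.1×0.15 = 9.45 V.
V_CE = 9.45 V > 0.2 V confirms active-region operation.

I_C ≈ 3.1 mA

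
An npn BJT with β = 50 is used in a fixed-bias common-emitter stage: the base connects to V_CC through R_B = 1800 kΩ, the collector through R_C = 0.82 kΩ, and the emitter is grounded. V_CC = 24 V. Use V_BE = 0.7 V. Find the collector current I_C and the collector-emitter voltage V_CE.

I_C ≈ 0.65 mA, V_CE ≈ 23 V

Base loop: V_CC = I_B·R_B + V_BE, so I_B = (24 − 0.7)/1800 kΩ = 0.0129 mA.
In the active region I_C = β·I_B = 50 × 0.0129 = 0.647 mA.
Collector loop: V_CE = V_CC − I_C·R_C = 24 − 0.647×0.82 = 23.5 V.
Since V_CE = 23.5 V > V_CE(sat) ≈ 0.2 V, the transistor is in the active region as assumed.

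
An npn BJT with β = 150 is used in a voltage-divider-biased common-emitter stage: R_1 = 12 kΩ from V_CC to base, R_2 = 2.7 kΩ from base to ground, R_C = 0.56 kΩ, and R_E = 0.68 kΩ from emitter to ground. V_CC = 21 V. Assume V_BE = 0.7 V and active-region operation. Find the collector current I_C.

Thevenize the base divider: V_Th = V_CC·R_2/(R_1+R_2) = 21×2.7/14.7 = 3.86 V, R_Th = R_1‖R_2 = 2.2 kΩ.
Base-emitter loop: V_Th = I_B·R_Th + V_BE + (β+1)I_B·R_E, so I_B = (3.86 − 0.7) / (2.2 + 151×0.68) = 0.0301 mA.
I_C = β·I_B = 150×0.0301 = 4.52 mA, and I_E = (β+1)I_B = 4.55 mA.
V_CE = V_CC − I_C·R_C − I_E·R_E = 21 − 4.52×0.56 − 4.55×0.68 = 15.4 V.
V_CE = 15.4 V > 0.2 V confirms active-region operation.

I_C ≈ 4.5 mA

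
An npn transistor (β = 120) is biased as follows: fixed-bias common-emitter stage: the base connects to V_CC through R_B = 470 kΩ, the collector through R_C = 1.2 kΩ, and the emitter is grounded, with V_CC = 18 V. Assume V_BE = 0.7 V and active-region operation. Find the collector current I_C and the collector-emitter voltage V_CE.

I_C ≈ 4.4 mA, V_CE ≈ 13 V

Base loop: V_CC = I_B·R_B + V_BE, so I_B = (18 − 0.7)/470 kΩ = 0.0368 mA.
In the active region I_C = β·I_B = 120 × 0.0368 = 4.42 mA.
Collector loop: V_CE = V_CC − I_C·R_C = 18 − 4.42×1.2 = 12.7 V.
Since V_CE = 12.7 V > V_CE(sat) ≈ 0.2 V, the transistor is in the active region as assumed.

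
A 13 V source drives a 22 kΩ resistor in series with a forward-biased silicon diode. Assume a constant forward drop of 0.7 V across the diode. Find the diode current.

I ≈ 0.56 mA

KVL around the loop: 13 = V_D + I·R = 0.7 + I × 22 kΩ.
So I = (13 − 0.7) / 22 kΩ = 12.3 / 22 = 0.559 mA.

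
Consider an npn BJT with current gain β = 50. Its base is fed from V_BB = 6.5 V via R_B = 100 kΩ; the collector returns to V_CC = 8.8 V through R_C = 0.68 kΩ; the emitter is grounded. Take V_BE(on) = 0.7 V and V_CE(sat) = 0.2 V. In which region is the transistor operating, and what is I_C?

Assume active. Base-emitter loop: I_B = (V_BB − V_BE)/R_B = (6.5 − 0.7)/100 = 0.058 mA.
I_C = β·I_B = 50×0.058 = 2.9 mA.
V_CE = V_CC − I_C·R_C = 8.8 − 2.9×0.68 = 6.83 V > V_CE(sat), so the active-region assumption holds.

active; I_C ≈ 2.9 mA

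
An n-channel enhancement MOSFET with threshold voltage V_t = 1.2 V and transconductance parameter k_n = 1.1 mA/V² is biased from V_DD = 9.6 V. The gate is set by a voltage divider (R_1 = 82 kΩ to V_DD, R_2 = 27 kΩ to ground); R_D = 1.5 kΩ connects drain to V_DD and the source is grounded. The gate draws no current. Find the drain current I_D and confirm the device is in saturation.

I_D ≈ 0.76 mA

V_G = V_DD·R_2/(R_1+R_2) = 9.6×27/109 = 2.38 V. With the source grounded, V_GS = V_G = 2.38 V.
Assume saturation: I_D = (k_n/2)(V_GS − V_t)² = (1.1/2)×(2.38 − 1.2)² = 0.55×1.18² = 0.763 mA.
V_DS = V_DD − I_D·R_D = 9.6 − 0.763×1.5 = 8.46 V.
Saturation requires V_DS ≥ V_GS − V_t = 1.18 V; 8.46 ≥ 1.18 ✓.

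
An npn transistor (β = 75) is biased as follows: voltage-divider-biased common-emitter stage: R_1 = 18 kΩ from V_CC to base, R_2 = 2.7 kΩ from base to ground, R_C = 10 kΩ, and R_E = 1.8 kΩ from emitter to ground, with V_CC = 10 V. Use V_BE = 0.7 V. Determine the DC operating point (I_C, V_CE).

I_C ≈ 0.33 mA, V_CE ≈ 6.1 V

Thevenize the base divider: V_Th = V_CC·R_2/(R_1+R_2) = 10×2.7/20.7 = 1.3 V, R_Th = R_1‖R_2 = 2.35 kΩ.
Base-emitter loop: V_Th = I_B·R_Th + V_BE + (β+1)I_B·R_E, so I_B = (1.3 − 0.7) / (2.35 + 76×1.8) = 0.00434 mA.
I_C = β·I_B = 75×0.00434 = 0.326 mA, and I_E = (β+1)I_B = 0.33 mA.
V_CE = V_CC − I_C·R_C − I_E·R_E = 10 − 0.326×10 − 0.33×1.8 = 6.15 V.
V_CE = 6.15 V > 0.2 V confirms active-region operation.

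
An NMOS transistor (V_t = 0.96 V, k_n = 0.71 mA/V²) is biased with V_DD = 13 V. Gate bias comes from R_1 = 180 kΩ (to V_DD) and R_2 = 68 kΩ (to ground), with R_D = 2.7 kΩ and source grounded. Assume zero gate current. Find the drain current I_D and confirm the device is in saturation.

V_G = V_DD·R_2/(R_1+R_2) = 13×68/248 = 3.56 V. With the source grounded, V_GS = V_G = 3.56 V.
Assume saturation: I_D = (k_n/2)(V_GS − V_t)² = (0.71/2)×(3.56 − 0.96)² = 0.355×2.6² = 2.41 mA.
V_DS = V_DD − I_D·R_D = 13 − 2.41×2.7 = 6.5 V.
Saturation requires V_DS ≥ V_GS − V_t = 2.6 V; 6.5 ≥ 2.6 ✓.

I_D ≈ 2.4 mA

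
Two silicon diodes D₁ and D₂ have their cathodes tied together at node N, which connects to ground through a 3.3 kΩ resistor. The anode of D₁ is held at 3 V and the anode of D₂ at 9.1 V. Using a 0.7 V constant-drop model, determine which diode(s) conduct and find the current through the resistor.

Only D₂ conducts; I_R ≈ 2.5 mA

Assume both conduct. Then node N would need to be at both 3−0.7 = 2.3 V and 9.1−0.7 = 8.4 V, which is impossible.
Assume only D₂ conducts: V_N = 9.1 − 0.7 = 8.4 V, so I_R = 8.4/3.3 = 2.55 mA.
Check D₁: its anode-to-cathode voltage is 3 − 8.4 = -5.4 V < 0.7 V, so it is off. The assumption is consistent.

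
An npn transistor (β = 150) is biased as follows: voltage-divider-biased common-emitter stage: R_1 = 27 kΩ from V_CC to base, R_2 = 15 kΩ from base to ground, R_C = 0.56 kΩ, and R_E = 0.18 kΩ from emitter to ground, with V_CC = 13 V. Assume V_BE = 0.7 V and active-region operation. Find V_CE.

Thevenize the base divider: V_Th = V_CC·R_2/(R_1+R_2) = 13×15/42 = 4.64 V, R_Th = R_1‖R_2 = 9.64 kΩ.
Base-emitter loop: V_Th = I_B·R_Th + V_BE + (β+1)I_B·R_E, so I_B = (4.64 − 0.7) / (9.64 + 151×0.18) = 0.107 mA.
I_C = β·I_B = 150×0.107 = 16.1 mA, and I_E = (β+1)I_B = 16.2 mA.
V_CE = V_CC − I_C·R_C − I_E·R_E = 13 − 16.1×0.56 − 16.2×0.18 = 1.1 V.
V_CE = 1.1 V > 0.2 V confirms active-region operation.

V_CE ≈ 1.1 V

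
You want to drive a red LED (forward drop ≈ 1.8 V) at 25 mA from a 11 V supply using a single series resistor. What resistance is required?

R ≈ 0.37 kΩ

The resistor drops V_S − V_D = 11 − 1.8 = 9.2 V at 25 mA.
R = 9.2 V / 25 mA = 0.368 kΩ.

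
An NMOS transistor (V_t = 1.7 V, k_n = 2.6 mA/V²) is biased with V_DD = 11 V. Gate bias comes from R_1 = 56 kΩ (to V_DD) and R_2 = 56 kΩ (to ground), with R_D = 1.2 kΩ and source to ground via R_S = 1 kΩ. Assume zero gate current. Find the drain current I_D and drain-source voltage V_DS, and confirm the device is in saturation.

I_D ≈ 2.4 mA, V_DS ≈ 5.6 V

V_G = V_DD·R_2/(R_1+R_2) = 11×56/112 = 5.5 V.
Assume saturation: I_D = (k_n/2)(V_GS − V_t)² with V_GS = V_G − I_D·R_S = 5.5 − 1·I_D.
Substituting gives 1.3·I_D² − 10.9·I_D + 18.8 = 0, with roots I_D = 2.43 or 5.94 mA.
The root I_D = 5.94 mA gives V_GS = -0.437 V ≤ V_t, so take I_D = 2.43 mA.
Then V_GS = 3.07 V and V_DS = V_DD − I_D(R_D+R_S) = 11 − 2.43×2.2 = 5.65 V.
Saturation requires V_DS ≥ V_GS − V_t = 1.37 V; 5.65 ≥ 1.37 ✓.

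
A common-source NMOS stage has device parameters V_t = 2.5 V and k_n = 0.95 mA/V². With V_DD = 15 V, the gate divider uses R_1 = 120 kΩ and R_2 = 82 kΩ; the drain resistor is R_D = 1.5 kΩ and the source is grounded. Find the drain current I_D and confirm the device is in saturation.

I_D ≈ 6.1 mA

V_G = V_DD·R_2/(R_1+R_2) = 15×82/202 = 6.09 V. With the source grounded, V_GS = V_G = 6.09 V.
Assume saturation: I_D = (k_n/2)(V_GS − V_t)² = (0.95/2)×(6.09 − 2.5)² = 0.475×3.59² = 6.12 mA.
V_DS = V_DD − I_D·R_D = 15 − 6.12×1.5 = 5.82 V.
Saturation requires V_DS ≥ V_GS − V_t = 3.59 V; 5.82 ≥ 3.59 ✓.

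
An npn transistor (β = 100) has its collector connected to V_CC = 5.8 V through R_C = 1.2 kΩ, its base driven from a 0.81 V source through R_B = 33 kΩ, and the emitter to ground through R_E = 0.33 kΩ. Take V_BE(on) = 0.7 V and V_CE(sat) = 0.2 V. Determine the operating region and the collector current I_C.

Assume active. Base-emitter loop: I_B = (V_BB − V_BE)/(R_B + (β+1)R_E) = (0.81 − 0.7)/(33 + 101×0.33) = 0.00166 mA.
I_C = β·I_B = 100×0.00166 = 0.166 mA.
V_CE = V_CC − I_C·R_C − I_E·R_E = 5.8 − 0.166×1.2 − 0.167×0.33 = 5.55 V > V_CE(sat), so the active-region assumption holds.

active; I_C ≈ 0.17 mA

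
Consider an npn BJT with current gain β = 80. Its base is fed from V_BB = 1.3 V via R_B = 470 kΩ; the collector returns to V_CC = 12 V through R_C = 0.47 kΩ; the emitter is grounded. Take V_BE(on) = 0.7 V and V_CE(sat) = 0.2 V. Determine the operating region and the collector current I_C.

Assume active. Base-emitter loop: I_B = (V_BB − V_BE)/R_B = (1.3 − 0.7)/470 = 0.00128 mA.
I_C = β·I_B = 80×0.00128 = 0.102 mA.
V_CE = V_CC − I_C·R_C = 12 − 0.102×0.47 = 12 V > V_CE(sat), so the active-region assumption holds.

active; I_C ≈ 0.1 mA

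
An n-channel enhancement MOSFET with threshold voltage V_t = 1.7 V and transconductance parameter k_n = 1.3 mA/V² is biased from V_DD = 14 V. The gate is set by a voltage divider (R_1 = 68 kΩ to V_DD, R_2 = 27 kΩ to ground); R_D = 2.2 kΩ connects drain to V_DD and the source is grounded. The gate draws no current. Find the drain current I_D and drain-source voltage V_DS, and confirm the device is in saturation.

I_D ≈ 3.4 mA, V_DS ≈ 6.6 V

V_G = V_DD·R_2/(R_1+R_2) = 14×27/95 = 3.98 V. With the source grounded, V_GS = V_G = 3.98 V.
Assume saturation: I_D = (k_n/2)(V_GS − V_t)² = (1.3/2)×(3.98 − 1.7)² = 0.65×2.28² = 3.38 mA.
V_DS = V_DD − I_D·R_D = 14 − 3.38×2.2 = 6.57 V.
Saturation requires V_DS ≥ V_GS − V_t = 2.28 V; 6.57 ≥ 2.28 ✓.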